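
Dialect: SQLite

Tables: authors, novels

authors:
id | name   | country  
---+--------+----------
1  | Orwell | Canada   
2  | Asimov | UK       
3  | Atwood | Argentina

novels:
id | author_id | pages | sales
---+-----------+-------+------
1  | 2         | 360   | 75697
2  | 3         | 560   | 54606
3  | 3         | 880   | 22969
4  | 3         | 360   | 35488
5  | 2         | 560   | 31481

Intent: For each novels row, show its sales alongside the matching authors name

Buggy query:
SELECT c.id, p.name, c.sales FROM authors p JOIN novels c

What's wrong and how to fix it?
Bug: Missing join condition: each novels row is matched to all authors rows instead of just its own

Fix: Specify the join condition linking the foreign key to the parent id

Corrected query:
SELECT c.id, p.name, c.sales FROM authors p JOIN novels c ON c.author_id = p.id

Result:
id | name   | sales
---+--------+------
1  | Asimov | 75697
2  | Atwood | 54606
3  | Atwood | 22969
4  | Atwood | 35488
5  | Asimov | 31481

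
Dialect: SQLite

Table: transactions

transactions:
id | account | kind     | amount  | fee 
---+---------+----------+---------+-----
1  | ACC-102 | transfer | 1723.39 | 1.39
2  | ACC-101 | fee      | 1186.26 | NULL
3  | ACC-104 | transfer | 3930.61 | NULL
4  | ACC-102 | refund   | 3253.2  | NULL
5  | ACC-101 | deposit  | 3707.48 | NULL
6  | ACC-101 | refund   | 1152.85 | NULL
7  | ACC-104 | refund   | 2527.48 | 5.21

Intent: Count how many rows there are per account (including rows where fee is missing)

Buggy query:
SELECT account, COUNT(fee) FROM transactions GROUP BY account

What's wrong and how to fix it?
Bug: COUNT(column) counts non-NULL values only; rows with NULL fee aren't counted

Fix: Use COUNT(*) to count all rows regardless of NULL

Corrected query:
SELECT account, COUNT(*) FROM transactions GROUP BY account

Result:
account | COUNT(*)
--------+---------
ACC-101 | 3       
ACC-102 | 2       
ACC-104 | 2       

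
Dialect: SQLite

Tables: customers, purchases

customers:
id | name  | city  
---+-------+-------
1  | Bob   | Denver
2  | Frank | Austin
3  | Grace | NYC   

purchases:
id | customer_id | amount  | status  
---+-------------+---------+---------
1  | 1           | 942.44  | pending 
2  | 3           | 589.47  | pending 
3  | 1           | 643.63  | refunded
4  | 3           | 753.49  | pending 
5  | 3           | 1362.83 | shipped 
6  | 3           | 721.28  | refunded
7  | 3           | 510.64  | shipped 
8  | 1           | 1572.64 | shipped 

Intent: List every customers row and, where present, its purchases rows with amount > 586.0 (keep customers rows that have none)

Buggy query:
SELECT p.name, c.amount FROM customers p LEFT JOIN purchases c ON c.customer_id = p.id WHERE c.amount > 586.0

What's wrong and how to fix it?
Bug: Filtering c.amount in WHERE discards the NULL rows produced by LEFT JOIN, turning it into an inner join

Fix: Move the right-table condition into the ON clause so unmatched parents are kept

Corrected query:
SELECT p.name, c.amount FROM customers p LEFT JOIN purchases c ON c.customer_id = p.id AND c.amount > 586.0

Result:
name  | amount 
------+--------
Bob   | 643.63 
Bob   | 942.44 
Bob   | 1572.64
Frank | NULL   
Grace | 589.47 
Grace | 721.28 
Grace | 753.49 
Grace | 1362.83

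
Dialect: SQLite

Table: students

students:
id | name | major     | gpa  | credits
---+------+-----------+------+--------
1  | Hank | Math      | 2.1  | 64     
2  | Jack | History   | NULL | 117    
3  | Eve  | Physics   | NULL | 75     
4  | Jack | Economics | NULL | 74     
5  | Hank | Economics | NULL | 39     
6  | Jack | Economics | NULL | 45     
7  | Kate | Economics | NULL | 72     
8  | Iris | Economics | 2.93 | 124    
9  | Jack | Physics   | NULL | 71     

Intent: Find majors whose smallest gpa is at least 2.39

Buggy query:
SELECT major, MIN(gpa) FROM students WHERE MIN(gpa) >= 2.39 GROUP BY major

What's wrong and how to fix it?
Bug: Aggregates like MIN are computed per group after WHERE runs

Fix: Use HAVING for the per-group MIN condition

Corrected query:
SELECT major, MIN(gpa) FROM students GROUP BY major HAVING MIN(gpa) >= 2.39

Result:
major     | MIN(gpa)
----------+---------
Economics | 2.93    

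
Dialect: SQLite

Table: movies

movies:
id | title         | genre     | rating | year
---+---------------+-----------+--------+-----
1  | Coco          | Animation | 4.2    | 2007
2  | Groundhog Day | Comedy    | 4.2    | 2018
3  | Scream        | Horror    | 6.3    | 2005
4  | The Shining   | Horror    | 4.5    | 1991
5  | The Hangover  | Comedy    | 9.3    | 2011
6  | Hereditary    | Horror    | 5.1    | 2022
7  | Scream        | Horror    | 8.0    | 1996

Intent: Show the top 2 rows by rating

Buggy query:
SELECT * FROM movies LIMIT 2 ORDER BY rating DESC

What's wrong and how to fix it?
Bug: ORDER BY cannot follow LIMIT; LIMIT is the final clause

Fix: Sort with ORDER BY, then apply LIMIT

Corrected query:
SELECT * FROM movies ORDER BY rating DESC LIMIT 2

Result:
id | title        | genre  | rating | year
---+--------------+--------+--------+-----
5  | The Hangover | Comedy | 9.3    | 2011
7  | Scream       | Horror | 8      | 1996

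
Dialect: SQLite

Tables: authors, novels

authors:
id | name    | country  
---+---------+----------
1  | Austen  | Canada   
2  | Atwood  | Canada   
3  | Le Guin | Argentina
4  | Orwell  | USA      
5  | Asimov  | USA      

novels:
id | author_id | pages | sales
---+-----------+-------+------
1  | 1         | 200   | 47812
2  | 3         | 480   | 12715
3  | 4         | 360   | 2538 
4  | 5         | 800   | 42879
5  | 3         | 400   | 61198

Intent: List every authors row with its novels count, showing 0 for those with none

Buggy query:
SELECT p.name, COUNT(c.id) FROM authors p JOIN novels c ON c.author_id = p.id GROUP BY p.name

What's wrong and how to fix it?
Bug: INNER JOIN drops authors rows that have no matching novels rows

Fix: Switch to LEFT JOIN to retain unmatched parent rows

Corrected query:
SELECT p.name, COUNT(c.id) FROM authors p LEFT JOIN novels c ON c.author_id = p.id GROUP BY p.name

Result:
name    | COUNT(c.id)
--------+------------
Asimov  | 1          
Atwood  | 0          
Austen  | 1          
Le Guin | 2          
Orwell  | 1          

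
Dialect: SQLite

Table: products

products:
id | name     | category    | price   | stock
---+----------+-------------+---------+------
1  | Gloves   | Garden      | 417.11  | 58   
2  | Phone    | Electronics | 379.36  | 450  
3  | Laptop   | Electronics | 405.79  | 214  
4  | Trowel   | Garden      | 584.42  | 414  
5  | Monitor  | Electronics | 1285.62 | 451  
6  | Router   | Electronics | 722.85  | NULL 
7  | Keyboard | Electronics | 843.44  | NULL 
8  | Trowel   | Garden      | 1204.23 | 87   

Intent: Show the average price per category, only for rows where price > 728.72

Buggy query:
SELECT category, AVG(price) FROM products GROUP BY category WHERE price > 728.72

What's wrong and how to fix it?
Bug: Row-level WHERE must come before GROUP BY in the clause order

Fix: Place WHERE between FROM and GROUP BY

Corrected query:
SELECT category, AVG(price) FROM products WHERE price > 728.72 GROUP BY category

Result:
category    | AVG(price)
------------+-----------
Electronics | 1064.53   
Garden      | 1204.23   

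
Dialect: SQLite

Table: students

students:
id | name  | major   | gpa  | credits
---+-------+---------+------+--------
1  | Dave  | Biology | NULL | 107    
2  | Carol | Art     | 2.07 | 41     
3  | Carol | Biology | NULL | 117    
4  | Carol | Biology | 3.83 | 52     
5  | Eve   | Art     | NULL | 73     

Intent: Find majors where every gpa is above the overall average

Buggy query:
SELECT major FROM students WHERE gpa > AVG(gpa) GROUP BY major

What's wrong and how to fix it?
Bug: WHERE evaluates per row before aggregation, so AVG() is unavailable

Fix: Use a subquery for AVG and a HAVING MIN(...) filter so the condition holds for every row in the group

Corrected query:
SELECT major FROM students GROUP BY major HAVING MIN(gpa) > (SELECT AVG(gpa) FROM students)

Result:
major  
-------
Biology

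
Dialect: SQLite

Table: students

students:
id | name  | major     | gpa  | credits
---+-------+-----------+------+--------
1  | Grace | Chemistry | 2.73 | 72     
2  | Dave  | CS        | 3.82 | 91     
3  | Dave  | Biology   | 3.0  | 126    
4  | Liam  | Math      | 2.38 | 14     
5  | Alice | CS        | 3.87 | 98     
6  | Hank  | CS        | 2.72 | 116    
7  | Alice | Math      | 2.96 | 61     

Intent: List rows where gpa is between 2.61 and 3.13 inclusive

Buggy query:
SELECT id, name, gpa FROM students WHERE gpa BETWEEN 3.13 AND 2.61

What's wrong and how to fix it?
Bug: BETWEEN expects the lower bound first; with 3.13 AND 2.61 the range is empty

Fix: Write BETWEEN 2.61 AND 3.13

Corrected query:
SELECT id, name, gpa FROM students WHERE gpa BETWEEN 2.61 AND 3.13

Result:
id | name  | gpa 
---+-------+-----
1  | Grace | 2.73
3  | Dave  | 3   
6  | Hank  | 2.72
7  | Alice | 2.96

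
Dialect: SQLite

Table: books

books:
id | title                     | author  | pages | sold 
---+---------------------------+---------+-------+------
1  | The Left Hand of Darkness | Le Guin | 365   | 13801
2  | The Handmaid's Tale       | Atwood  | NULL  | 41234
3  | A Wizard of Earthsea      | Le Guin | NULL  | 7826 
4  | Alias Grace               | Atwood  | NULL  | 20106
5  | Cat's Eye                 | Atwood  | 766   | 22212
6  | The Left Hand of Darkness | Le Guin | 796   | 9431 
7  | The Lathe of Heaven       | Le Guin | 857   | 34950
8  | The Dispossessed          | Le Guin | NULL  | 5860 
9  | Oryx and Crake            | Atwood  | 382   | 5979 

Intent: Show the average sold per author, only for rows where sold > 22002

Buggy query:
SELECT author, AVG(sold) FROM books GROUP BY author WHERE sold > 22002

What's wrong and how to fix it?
Bug: WHERE cannot follow GROUP BY

Fix: Move the WHERE clause before GROUP BY

Corrected query:
SELECT author, AVG(sold) FROM books WHERE sold > 22002 GROUP BY author

Result:
author  | AVG(sold)
--------+----------
Atwood  | 31723    
Le Guin | 34950    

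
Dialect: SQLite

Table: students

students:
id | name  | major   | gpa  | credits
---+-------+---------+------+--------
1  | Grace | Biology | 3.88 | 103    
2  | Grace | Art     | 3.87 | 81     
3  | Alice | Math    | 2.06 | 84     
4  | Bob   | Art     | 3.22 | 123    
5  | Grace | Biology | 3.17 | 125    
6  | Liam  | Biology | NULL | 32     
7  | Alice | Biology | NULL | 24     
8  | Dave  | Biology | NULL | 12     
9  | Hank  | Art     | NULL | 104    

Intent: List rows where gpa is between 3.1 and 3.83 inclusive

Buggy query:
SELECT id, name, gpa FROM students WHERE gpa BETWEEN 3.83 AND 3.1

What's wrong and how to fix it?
Bug: The bounds are reversed; BETWEEN a AND b requires a <= b to match anything

Fix: Swap the bounds so the smaller value comes first

Corrected query:
SELECT id, name, gpa FROM students WHERE gpa BETWEEN 3.1 AND 3.83

Result:
id | name  | gpa 
---+-------+-----
4  | Bob   | 3.22
5  | Grace | 3.17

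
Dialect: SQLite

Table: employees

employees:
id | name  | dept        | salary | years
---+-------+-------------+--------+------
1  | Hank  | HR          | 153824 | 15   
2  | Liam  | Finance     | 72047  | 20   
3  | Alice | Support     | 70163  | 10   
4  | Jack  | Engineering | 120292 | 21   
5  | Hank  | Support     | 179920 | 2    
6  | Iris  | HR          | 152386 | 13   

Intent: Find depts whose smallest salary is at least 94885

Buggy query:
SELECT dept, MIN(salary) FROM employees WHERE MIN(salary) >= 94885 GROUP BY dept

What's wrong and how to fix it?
Bug: MIN() in WHERE is a misuse of aggregate

Fix: Use HAVING for the per-group MIN condition

Corrected query:
SELECT dept, MIN(salary) FROM employees GROUP BY dept HAVING MIN(salary) >= 94885

Result:
dept        | MIN(salary)
------------+------------
Engineering | 120292     
HR          | 152386     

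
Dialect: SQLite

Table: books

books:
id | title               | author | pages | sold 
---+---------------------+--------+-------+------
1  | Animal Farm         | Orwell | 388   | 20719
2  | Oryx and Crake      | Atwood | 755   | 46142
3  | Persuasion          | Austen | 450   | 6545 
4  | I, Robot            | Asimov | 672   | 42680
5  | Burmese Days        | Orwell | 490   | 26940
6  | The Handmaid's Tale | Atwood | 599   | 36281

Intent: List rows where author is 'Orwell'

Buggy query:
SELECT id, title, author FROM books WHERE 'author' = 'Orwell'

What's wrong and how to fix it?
Bug: Single quotes denote string literals in SQL; the column name is being compared as a constant string

Fix: Remove the quotes around the column name (or use double quotes for an identifier)

Corrected query:
SELECT id, title, author FROM books WHERE author = 'Orwell'

Result:
id | title        | author
---+--------------+-------
1  | Animal Farm  | Orwell
5  | Burmese Days | Orwell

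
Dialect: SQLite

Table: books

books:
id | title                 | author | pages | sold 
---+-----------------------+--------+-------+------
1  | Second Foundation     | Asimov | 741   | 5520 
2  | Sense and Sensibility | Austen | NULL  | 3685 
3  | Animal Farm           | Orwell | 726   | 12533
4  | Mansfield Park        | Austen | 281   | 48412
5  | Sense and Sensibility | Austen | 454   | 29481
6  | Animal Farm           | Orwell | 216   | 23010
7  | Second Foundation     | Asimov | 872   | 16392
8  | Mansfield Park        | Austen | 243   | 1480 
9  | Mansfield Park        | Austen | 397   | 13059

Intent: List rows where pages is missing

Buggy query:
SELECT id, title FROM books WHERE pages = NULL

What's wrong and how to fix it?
Bug: '= NULL' is always unknown in SQL three-valued logic, so no rows match

Fix: Use IS NULL to test for NULL

Corrected query:
SELECT id, title FROM books WHERE pages IS NULL

Result:
id | title                
---+----------------------
2  | Sense and Sensibility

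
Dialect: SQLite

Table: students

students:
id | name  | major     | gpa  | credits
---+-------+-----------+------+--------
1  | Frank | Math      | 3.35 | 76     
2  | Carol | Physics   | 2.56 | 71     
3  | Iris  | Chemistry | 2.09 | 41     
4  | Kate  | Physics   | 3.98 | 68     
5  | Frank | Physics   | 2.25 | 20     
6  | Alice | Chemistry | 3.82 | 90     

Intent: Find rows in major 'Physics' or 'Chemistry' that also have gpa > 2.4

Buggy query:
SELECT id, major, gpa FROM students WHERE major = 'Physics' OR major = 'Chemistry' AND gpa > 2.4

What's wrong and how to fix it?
Bug: Without parentheses, AND is evaluated before OR, so the gpa filter only applies to the 'Chemistry' branch

Fix: Group the OR with parentheses (or use IN), then AND the threshold

Corrected query:
SELECT id, major, gpa FROM students WHERE (major = 'Physics' OR major = 'Chemistry') AND gpa > 2.4

Result:
id | major     | gpa 
---+-----------+-----
2  | Physics   | 2.56
4  | Physics   | 3.98
6  | Chemistry | 3.82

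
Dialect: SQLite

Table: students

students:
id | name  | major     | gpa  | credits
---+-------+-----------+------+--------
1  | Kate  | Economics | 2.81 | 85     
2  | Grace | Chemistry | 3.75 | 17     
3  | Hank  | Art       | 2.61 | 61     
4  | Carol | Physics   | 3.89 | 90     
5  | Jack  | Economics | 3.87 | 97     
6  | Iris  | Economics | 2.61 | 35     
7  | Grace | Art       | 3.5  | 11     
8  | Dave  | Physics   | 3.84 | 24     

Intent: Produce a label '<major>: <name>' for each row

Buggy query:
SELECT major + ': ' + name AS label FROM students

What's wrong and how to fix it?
Bug: '+' is numeric addition; on text columns SQLite converts them to 0 instead of concatenating

Fix: Use the || operator for string concatenation

Corrected query:
SELECT major || ': ' || name AS label FROM students

Result:
label           
----------------
Economics: Kate 
Chemistry: Grace
Art: Hank       
Physics: Carol  
Economics: Jack 
Economics: Iris 
Art: Grace      
Physics: Dave   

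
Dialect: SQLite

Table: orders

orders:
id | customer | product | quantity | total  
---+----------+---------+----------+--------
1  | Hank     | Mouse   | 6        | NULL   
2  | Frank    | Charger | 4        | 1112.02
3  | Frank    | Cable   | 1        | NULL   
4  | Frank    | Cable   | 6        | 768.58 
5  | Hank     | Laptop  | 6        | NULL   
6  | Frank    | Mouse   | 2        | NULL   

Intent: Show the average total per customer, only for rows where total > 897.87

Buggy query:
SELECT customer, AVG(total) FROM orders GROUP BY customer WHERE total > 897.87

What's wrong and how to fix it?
Bug: WHERE cannot follow GROUP BY

Fix: Move the WHERE clause before GROUP BY

Corrected query:
SELECT customer, AVG(total) FROM orders WHERE total > 897.87 GROUP BY customer

Result:
customer | AVG(total)
---------+-----------
Frank    | 1112.02   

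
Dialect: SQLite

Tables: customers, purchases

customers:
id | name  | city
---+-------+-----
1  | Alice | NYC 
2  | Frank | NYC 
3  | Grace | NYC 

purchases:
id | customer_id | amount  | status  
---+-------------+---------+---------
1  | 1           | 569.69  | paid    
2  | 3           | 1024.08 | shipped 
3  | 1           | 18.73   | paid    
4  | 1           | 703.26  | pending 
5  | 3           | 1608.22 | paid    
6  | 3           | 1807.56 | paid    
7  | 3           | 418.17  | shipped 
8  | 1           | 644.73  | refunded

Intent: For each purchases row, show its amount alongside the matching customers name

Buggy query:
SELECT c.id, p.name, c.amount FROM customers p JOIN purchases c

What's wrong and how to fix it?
Bug: Missing join condition: each purchases row is matched to all customers rows instead of just its own

Fix: Add ON c.customer_id = p.id to the JOIN

Corrected query:
SELECT c.id, p.name, c.amount FROM customers p JOIN purchases c ON c.customer_id = p.id

Result:
id | name  | amount 
---+-------+--------
1  | Alice | 569.69 
2  | Grace | 1024.08
3  | Alice | 18.73  
4  | Alice | 703.26 
5  | Grace | 1608.22
6  | Grace | 1807.56
7  | Grace | 418.17 
8  | Alice | 644.73 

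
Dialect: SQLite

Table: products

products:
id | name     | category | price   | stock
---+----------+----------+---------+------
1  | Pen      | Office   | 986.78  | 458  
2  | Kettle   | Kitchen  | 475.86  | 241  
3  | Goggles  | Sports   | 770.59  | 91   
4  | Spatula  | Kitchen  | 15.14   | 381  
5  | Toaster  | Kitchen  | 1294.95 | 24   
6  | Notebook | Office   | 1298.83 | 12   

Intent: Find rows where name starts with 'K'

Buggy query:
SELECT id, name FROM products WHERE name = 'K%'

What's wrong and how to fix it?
Bug: Wildcards only work with LIKE; '=' treats '%' as a literal character

Fix: Use LIKE for wildcard pattern matching

Corrected query:
SELECT id, name FROM products WHERE name LIKE 'K%'

Result:
id | name  
---+-------
2  | Kettle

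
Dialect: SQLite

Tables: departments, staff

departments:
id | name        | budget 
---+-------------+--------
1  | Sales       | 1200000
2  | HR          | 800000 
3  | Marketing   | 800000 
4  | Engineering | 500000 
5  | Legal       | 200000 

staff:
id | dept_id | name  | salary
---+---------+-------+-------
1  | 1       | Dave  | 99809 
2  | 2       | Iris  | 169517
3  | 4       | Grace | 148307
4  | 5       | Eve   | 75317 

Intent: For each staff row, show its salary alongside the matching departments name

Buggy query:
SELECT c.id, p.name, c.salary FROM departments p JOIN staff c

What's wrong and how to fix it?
Bug: JOIN with no ON clause produces a cartesian product; every staff row pairs with every departments row

Fix: Add ON c.dept_id = p.id to the JOIN

Corrected query:
SELECT c.id, p.name, c.salary FROM departments p JOIN staff c ON c.dept_id = p.id

Result:
id | name        | salary
---+-------------+-------
1  | Sales       | 99809 
2  | HR          | 169517
3  | Engineering | 148307
4  | Legal       | 75317 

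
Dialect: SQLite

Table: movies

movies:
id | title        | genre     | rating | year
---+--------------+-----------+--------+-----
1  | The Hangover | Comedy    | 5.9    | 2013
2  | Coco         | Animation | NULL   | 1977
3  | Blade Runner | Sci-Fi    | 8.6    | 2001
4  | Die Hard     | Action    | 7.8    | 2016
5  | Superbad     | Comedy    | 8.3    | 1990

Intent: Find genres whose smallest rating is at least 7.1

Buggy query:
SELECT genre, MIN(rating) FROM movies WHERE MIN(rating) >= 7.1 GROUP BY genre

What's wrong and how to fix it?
Bug: MIN() in WHERE is a misuse of aggregate

Fix: Replace WHERE with HAVING after the GROUP BY

Corrected query:
SELECT genre, MIN(rating) FROM movies GROUP BY genre HAVING MIN(rating) >= 7.1

Result:
genre  | MIN(rating)
-------+------------
Action | 7.8        
Sci-Fi | 8.6        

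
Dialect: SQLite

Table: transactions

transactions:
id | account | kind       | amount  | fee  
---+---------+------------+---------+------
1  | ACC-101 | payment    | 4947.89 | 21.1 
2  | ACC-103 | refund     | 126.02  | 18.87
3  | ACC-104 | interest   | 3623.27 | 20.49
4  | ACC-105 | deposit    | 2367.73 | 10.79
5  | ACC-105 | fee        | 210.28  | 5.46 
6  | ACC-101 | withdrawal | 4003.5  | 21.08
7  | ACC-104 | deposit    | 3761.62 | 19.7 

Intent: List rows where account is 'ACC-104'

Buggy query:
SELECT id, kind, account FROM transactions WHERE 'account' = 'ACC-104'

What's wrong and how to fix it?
Bug: Single quotes denote string literals in SQL; the column name is being compared as a constant string

Fix: Reference the column as account without single quotes

Corrected query:
SELECT id, kind, account FROM transactions WHERE account = 'ACC-104'

Result:
id | kind     | account
---+----------+--------
3  | interest | ACC-104
7  | deposit  | ACC-104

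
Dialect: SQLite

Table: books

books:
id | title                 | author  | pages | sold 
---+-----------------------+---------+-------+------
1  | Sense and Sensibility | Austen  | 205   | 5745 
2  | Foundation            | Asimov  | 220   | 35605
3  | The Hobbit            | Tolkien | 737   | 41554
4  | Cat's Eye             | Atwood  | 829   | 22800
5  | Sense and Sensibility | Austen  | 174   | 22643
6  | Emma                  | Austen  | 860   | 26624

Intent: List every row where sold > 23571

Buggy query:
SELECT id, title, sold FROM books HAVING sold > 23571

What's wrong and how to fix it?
Bug: This is a non-aggregate query (no GROUP BY, no aggregates), so in SQLite the HAVING clause is invalid here; a row-level condition belongs in WHERE

Fix: Use WHERE for row-level filtering

Corrected query:
SELECT id, title, sold FROM books WHERE sold > 23571

Result:
id | title      | sold 
---+------------+------
2  | Foundation | 35605
3  | The Hobbit | 41554
6  | Emma       | 26624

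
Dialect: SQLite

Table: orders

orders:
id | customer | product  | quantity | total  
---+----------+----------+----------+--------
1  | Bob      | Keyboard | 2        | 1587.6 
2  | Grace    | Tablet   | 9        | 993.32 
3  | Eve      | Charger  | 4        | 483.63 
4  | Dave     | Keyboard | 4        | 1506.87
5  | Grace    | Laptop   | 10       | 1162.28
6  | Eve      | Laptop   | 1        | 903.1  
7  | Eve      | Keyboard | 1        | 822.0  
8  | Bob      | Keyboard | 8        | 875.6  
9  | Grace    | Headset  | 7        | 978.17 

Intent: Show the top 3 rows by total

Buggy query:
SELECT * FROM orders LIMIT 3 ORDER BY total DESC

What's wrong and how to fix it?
Bug: ORDER BY cannot follow LIMIT; LIMIT is the final clause

Fix: Sort with ORDER BY, then apply LIMIT

Corrected query:
SELECT * FROM orders ORDER BY total DESC LIMIT 3

Result:
id | customer | product  | quantity | total  
---+----------+----------+----------+--------
1  | Bob      | Keyboard | 2        | 1587.6 
4  | Dave     | Keyboard | 4        | 1506.87
5  | Grace    | Laptop   | 10       | 1162.28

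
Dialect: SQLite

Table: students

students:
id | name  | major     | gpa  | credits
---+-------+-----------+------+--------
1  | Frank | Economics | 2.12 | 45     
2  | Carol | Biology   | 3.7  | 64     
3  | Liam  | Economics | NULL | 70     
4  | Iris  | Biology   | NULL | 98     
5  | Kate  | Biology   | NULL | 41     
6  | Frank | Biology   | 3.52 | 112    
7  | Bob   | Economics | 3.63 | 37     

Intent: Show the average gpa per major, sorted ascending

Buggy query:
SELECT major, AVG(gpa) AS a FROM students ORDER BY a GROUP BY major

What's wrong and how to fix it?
Bug: ORDER BY appears before GROUP BY; SQL clause order requires GROUP BY first

Fix: Move ORDER BY to the end, after GROUP BY

Corrected query:
SELECT major, AVG(gpa) AS a FROM students GROUP BY major ORDER BY a

Result:
major     | a    
----------+------
Economics | 2.875
Biology   | 3.61 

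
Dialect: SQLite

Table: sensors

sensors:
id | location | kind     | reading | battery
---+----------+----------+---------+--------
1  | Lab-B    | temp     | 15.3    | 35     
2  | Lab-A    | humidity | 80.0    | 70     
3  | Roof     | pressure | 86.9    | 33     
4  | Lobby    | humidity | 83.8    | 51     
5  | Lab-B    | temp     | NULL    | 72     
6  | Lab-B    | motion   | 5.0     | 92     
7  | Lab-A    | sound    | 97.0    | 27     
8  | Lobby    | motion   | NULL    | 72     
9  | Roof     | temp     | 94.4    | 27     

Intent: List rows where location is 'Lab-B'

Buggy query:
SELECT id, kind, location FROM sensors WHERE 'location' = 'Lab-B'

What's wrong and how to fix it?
Bug: Single quotes denote string literals in SQL; the column name is being compared as a constant string

Fix: Remove the quotes around the column name (or use double quotes for an identifier)

Corrected query:
SELECT id, kind, location FROM sensors WHERE location = 'Lab-B'

Result:
id | kind   | location
---+--------+---------
1  | temp   | Lab-B   
5  | temp   | Lab-B   
6  | motion | Lab-B   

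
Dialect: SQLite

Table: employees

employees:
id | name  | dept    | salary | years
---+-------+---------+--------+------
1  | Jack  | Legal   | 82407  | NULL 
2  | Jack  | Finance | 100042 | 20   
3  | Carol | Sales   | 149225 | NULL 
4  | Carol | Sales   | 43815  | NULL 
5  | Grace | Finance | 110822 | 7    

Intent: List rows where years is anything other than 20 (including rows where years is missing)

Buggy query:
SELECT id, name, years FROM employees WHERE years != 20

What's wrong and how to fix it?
Bug: 'years != 20' is unknown when years is NULL, so NULL rows are silently excluded

Fix: Handle NULL separately with IS NULL alongside the inequality

Corrected query:
SELECT id, name, years FROM employees WHERE years != 20 OR years IS NULL

Result:
id | name  | years
---+-------+------
1  | Jack  | NULL 
3  | Carol | NULL 
4  | Carol | NULL 
5  | Grace | 7    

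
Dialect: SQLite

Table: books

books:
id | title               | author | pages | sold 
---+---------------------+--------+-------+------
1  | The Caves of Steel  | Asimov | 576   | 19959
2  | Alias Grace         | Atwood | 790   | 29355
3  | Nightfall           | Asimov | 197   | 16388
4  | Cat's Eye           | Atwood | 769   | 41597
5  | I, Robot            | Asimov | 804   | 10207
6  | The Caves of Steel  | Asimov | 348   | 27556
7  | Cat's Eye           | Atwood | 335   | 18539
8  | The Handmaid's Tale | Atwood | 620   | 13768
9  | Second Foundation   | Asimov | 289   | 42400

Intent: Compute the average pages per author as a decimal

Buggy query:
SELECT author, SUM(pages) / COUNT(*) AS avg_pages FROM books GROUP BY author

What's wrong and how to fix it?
Bug: Both operands are integers, so '/' performs integer division and truncates

Fix: Multiply by 1.0 (or CAST to REAL) to force floating-point division

Corrected query:
SELECT author, SUM(pages) * 1.0 / COUNT(*) AS avg_pages FROM books GROUP BY author

Result:
author | avg_pages
-------+----------
Asimov | 442.8    
Atwood | 628.5    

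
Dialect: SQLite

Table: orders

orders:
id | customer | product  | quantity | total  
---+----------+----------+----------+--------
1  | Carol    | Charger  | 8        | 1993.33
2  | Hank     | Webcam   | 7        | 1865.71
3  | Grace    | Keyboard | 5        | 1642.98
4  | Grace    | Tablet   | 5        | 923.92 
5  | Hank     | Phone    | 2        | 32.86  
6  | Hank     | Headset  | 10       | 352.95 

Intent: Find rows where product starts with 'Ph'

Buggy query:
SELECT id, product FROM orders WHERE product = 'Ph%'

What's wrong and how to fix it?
Bug: Wildcards only work with LIKE; '=' treats '%' as a literal character

Fix: Replace '=' with LIKE so 'Ph%' is treated as a pattern

Corrected query:
SELECT id, product FROM orders WHERE product LIKE 'Ph%'

Result:
id | product
---+--------
5  | Phone  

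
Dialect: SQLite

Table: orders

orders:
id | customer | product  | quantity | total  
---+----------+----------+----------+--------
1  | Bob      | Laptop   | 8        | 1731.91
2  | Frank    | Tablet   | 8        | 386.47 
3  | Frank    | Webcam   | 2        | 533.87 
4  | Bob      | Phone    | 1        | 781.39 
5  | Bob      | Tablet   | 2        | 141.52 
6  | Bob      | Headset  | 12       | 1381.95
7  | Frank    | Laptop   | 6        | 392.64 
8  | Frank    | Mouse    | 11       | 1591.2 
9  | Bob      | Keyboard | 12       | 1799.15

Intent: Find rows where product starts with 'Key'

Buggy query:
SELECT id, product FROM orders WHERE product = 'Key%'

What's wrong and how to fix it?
Bug: '=' compares the literal string including the % character; pattern matching needs LIKE

Fix: Replace '=' with LIKE so 'Key%' is treated as a pattern

Corrected query:
SELECT id, product FROM orders WHERE product LIKE 'Key%'

Result:
id | product 
---+---------
9  | Keyboard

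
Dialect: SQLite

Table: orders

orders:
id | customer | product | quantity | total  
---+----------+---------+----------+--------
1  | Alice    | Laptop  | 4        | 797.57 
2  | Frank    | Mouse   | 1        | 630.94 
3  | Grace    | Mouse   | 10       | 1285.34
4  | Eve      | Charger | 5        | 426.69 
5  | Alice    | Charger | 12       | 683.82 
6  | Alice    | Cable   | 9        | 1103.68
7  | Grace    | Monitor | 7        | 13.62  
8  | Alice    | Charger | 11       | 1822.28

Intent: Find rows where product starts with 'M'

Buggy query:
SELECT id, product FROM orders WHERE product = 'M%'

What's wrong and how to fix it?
Bug: Wildcards only work with LIKE; '=' treats '%' as a literal character

Fix: Use LIKE for wildcard pattern matching

Corrected query:
SELECT id, product FROM orders WHERE product LIKE 'M%'

Result:
id | product
---+--------
2  | Mouse  
3  | Mouse  
7  | Monitor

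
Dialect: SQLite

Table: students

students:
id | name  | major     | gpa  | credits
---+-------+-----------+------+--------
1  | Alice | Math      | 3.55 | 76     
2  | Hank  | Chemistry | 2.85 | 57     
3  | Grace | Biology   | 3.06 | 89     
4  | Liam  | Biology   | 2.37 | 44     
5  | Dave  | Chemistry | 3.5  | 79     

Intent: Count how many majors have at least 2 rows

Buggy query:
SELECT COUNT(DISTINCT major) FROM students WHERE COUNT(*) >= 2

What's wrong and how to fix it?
Bug: COUNT(*) cannot appear in WHERE; the per-group count doesn't exist yet

Fix: Group first with HAVING COUNT(*) >= 2, then COUNT the resulting groups

Corrected query:
SELECT COUNT(*) FROM (SELECT major FROM students GROUP BY major HAVING COUNT(*) >= 2)

Result:
COUNT(*)
--------
2       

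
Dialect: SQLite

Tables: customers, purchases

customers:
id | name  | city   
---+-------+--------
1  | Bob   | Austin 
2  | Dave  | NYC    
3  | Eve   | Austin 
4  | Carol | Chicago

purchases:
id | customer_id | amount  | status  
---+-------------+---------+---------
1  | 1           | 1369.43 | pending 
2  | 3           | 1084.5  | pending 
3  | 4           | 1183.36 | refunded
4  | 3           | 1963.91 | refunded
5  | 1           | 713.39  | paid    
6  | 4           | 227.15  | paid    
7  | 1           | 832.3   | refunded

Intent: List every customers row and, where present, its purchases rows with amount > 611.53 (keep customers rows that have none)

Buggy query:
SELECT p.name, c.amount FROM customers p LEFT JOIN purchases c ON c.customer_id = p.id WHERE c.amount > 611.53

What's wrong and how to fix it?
Bug: Filtering c.amount in WHERE discards the NULL rows produced by LEFT JOIN, turning it into an inner join

Fix: Put 'c.amount > 611.53' in the JOIN's ON clause instead of WHERE

Corrected query:
SELECT p.name, c.amount FROM customers p LEFT JOIN purchases c ON c.customer_id = p.id AND c.amount > 611.53

Result:
name  | amount 
------+--------
Bob   | 713.39 
Bob   | 832.3  
Bob   | 1369.43
Dave  | NULL   
Eve   | 1084.5 
Eve   | 1963.91
Carol | 1183.36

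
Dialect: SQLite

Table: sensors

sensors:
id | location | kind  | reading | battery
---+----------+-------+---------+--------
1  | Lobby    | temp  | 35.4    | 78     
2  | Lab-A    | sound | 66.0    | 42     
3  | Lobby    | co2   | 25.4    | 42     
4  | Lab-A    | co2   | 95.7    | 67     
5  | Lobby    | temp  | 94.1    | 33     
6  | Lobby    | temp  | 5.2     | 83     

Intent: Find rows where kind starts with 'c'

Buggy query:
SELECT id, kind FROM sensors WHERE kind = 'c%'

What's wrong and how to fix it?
Bug: Wildcards only work with LIKE; '=' treats '%' as a literal character

Fix: Use LIKE for wildcard pattern matching

Corrected query:
SELECT id, kind FROM sensors WHERE kind LIKE 'c%'

Result:
id | kind
---+-----
3  | co2 
4  | co2 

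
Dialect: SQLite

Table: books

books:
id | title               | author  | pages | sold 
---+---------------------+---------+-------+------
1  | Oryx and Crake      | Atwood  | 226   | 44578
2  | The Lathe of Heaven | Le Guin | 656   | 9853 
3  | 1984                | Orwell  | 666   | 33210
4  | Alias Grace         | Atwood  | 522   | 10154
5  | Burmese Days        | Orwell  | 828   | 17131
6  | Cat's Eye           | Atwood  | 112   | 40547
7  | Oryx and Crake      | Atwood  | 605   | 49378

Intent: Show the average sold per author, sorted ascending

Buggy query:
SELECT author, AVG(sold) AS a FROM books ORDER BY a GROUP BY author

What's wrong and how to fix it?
Bug: GROUP BY must precede ORDER BY

Fix: Move ORDER BY to the end, after GROUP BY

Corrected query:
SELECT author, AVG(sold) AS a FROM books GROUP BY author ORDER BY a

Result:
author  | a       
--------+---------
Le Guin | 9853    
Orwell  | 25170.5 
Atwood  | 36164.25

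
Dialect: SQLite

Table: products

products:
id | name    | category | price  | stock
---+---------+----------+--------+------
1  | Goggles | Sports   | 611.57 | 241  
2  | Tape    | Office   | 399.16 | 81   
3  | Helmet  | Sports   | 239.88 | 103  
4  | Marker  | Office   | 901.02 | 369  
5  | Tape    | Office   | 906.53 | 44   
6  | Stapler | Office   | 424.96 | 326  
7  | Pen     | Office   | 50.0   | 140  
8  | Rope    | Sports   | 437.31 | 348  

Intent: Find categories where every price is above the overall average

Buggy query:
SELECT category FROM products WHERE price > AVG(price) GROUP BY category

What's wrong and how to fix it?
Bug: AVG() is an aggregate; it can't sit directly in WHERE

Fix: Compute the overall average in a scalar subquery and compare each group's MIN against it in HAVING

Corrected query:
SELECT category FROM products GROUP BY category HAVING MIN(price) > (SELECT AVG(price) FROM products)

Result:
(no rows)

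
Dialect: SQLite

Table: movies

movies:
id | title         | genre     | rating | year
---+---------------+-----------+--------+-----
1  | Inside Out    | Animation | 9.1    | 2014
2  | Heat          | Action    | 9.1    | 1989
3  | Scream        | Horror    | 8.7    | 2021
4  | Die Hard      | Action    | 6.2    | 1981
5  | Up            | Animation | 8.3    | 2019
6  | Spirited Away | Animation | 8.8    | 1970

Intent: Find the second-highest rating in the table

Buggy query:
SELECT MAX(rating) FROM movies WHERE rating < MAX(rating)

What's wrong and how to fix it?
Bug: MAX(rating) on the right of the comparison is an aggregate-in-WHERE error

Fix: Put the inner MAX in a scalar subquery

Corrected query:
SELECT MAX(rating) FROM movies WHERE rating < (SELECT MAX(rating) FROM movies)

Result:
MAX(rating)
-----------
8.8        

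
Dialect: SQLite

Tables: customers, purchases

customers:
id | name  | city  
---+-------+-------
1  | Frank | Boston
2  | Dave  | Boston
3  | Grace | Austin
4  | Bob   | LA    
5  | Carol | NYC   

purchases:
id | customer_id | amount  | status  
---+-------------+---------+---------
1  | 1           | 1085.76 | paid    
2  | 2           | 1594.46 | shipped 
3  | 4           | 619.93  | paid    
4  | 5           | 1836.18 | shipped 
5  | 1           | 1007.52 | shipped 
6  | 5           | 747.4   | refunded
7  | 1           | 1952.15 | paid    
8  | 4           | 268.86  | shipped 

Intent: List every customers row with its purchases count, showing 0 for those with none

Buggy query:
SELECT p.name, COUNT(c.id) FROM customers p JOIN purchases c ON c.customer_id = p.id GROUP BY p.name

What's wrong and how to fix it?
Bug: An inner join excludes parents with zero children

Fix: Switch to LEFT JOIN to retain unmatched parent rows

Corrected query:
SELECT p.name, COUNT(c.id) FROM customers p LEFT JOIN purchases c ON c.customer_id = p.id GROUP BY p.name

Result:
name  | COUNT(c.id)
------+------------
Bob   | 2          
Carol | 2          
Dave  | 1          
Frank | 3          
Grace | 0          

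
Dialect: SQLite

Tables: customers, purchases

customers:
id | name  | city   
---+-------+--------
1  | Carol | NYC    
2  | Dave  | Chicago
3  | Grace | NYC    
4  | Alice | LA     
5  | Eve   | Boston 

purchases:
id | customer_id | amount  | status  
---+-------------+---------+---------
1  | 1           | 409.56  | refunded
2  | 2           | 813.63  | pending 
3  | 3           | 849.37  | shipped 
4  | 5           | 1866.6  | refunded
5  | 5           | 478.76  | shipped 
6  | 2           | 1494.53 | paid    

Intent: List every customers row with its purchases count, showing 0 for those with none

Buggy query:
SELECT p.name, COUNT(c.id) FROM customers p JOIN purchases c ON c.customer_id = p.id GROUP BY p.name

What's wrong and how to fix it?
Bug: An inner join excludes parents with zero children

Fix: Switch to LEFT JOIN to retain unmatched parent rows

Corrected query:
SELECT p.name, COUNT(c.id) FROM customers p LEFT JOIN purchases c ON c.customer_id = p.id GROUP BY p.name

Result:
name  | COUNT(c.id)
------+------------
Alice | 0          
Carol | 1          
Dave  | 2          
Eve   | 2          
Grace | 1          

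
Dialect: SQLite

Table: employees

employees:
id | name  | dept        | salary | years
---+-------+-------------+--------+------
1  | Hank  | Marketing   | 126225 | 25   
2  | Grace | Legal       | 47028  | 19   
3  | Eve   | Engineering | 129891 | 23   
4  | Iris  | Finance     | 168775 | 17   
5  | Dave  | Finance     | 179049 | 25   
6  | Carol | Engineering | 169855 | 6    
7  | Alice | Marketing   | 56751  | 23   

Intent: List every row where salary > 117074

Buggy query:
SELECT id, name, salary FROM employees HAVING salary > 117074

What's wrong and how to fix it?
Bug: This is a non-aggregate query (no GROUP BY, no aggregates), so in SQLite the HAVING clause is invalid here; a row-level condition belongs in WHERE

Fix: Replace HAVING with WHERE since the condition applies to individual rows

Corrected query:
SELECT id, name, salary FROM employees WHERE salary > 117074

Result:
id | name  | salary
---+-------+-------
1  | Hank  | 126225
3  | Eve   | 129891
4  | Iris  | 168775
5  | Dave  | 179049
6  | Carol | 169855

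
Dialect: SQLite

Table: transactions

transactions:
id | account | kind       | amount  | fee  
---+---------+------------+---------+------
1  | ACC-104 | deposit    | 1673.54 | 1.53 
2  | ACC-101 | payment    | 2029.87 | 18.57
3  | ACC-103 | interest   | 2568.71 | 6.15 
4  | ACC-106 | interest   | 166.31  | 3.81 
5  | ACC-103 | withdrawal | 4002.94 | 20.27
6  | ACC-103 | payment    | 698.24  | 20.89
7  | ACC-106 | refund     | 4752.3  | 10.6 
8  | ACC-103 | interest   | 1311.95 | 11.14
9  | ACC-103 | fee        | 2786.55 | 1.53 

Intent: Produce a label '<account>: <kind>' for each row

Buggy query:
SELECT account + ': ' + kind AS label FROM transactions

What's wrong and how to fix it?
Bug: SQLite uses || for string concatenation; + coerces text to numbers (yielding 0)

Fix: Replace + with || to concatenate text

Corrected query:
SELECT account || ': ' || kind AS label FROM transactions

Result:
label              
-------------------
ACC-104: deposit   
ACC-101: payment   
ACC-103: interest  
ACC-106: interest  
ACC-103: withdrawal
ACC-103: payment   
ACC-106: refund    
ACC-103: interest  
ACC-103: fee       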